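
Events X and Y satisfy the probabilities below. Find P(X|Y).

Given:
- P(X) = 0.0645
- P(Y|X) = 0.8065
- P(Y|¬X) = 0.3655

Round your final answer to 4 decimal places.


Bayes' theorem: P(X|Y) = P(Y|X) × P(X) / P(Y)

Step 1: Calculate P(Y) using law of total probability
P(Y) = P(Y|X)P(X) + P(Y|¬X)P(¬X)
     = 0.8065 × 0.0645 + 0.3655 × 0.9355
     = 0.05201925 + 0.34192525
     = 0.39394450

Step 2: Apply Bayes' theorem
P(X|Y) = P(Y|X) × P(X) / P(Y)
       = 0.05201925 / 0.39394450
       = 0.1320


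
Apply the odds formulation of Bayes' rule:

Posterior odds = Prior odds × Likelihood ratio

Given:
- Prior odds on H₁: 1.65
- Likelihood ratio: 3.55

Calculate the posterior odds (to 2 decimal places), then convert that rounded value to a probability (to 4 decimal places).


Step 1: Calculate posterior odds
Posterior odds = Prior odds × LR
               = 1.65 × 3.55
               = 5.86

Step 2: Convert to probability
P(H₁|E) = Posterior odds / (1 + Posterior odds)
       = 5.86 / (1 + 5.86)
       = 5.86 / 6.86
       = 0.8542

The evidence increased P(H₁) from 0.6226 to 0.8542.


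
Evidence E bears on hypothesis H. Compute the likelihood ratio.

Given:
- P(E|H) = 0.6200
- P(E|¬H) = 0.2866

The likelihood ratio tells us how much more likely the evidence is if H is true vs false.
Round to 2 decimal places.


Likelihood Ratio (LR) = P(E|H) / P(E|¬H)

LR = 0.6200 / 0.2866
   = 2.16

The evidence is 2.16 times more likely if H is true than if H is false.
LR > 1, so observing E raises the odds in favor of H.


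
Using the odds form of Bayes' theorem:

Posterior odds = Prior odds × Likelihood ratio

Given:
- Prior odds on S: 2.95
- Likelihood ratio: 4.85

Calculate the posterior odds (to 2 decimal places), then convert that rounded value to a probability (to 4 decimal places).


Step 1: Calculate posterior odds
Posterior odds = Prior odds × LR
               = 2.95 × 4.85
               = 14.31

Step 2: Convert to probability
P(S|E) = Posterior odds / (1 + Posterior odds)
       = 14.31 / (1 + 14.31)
       = 14.31 / 15.31
       = 0.9347

The evidence increased P(S) from 0.7468 to 0.9347.


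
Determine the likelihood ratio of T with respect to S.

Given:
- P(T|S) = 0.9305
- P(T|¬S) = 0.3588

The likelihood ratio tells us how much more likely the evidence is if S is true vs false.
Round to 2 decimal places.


Likelihood Ratio (LR) = P(T|S) / P(T|¬S)

LR = 0.9305 / 0.3588
   = 2.59

The evidence is 2.59 times more likely if S is true than if S is false.
Because LR exceeds 1, T is evidence for S.


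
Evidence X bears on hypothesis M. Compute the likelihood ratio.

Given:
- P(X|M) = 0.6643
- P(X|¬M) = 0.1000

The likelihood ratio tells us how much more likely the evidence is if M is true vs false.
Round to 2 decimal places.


Likelihood Ratio (LR) = P(X|M) / P(X|¬M)

LR = 0.6643 / 0.1000
   = 6.64

The evidence is 6.64 times more likely if M is true than if M is false.
Because LR exceeds 1, X is evidence for M.


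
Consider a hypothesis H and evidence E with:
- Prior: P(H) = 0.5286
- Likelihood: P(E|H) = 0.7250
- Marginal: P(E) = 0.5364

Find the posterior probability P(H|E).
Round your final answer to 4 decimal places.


Using Bayes' theorem:

P(H|E) = P(E|H) × P(H) / P(E)
       = 0.7250 × 0.5286 / 0.5364
       = 0.38323500 / 0.5364
       = 0.7145

The evidence strengthens our belief in H.
Prior: 0.5286 → Posterior: 0.7145


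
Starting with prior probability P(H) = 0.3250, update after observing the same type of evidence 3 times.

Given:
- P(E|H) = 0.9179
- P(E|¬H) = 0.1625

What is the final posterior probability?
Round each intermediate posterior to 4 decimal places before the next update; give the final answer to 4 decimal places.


Sequential Bayesian updating:

Initial prior: P(H) = 0.3250

Update 1:
  P(E) = 0.9179 × 0.3250 + 0.1625 × 0.6750 = 0.29831750 + 0.10968750 = 0.40800500
  P(H|E) = 0.29831750 / 0.40800500 = 0.7312

Update 2:
  P(E) = 0.9179 × 0.7312 + 0.1625 × 0.2688 = 0.67116848 + 0.04368000 = 0.71484848
  P(H|E) = 0.67116848 / 0.71484848 = 0.9389

Update 3:
  P(E) = 0.9179 × 0.9389 + 0.1625 × 0.0611 = 0.86181631 + 0.00992875 = 0.87174506
  P(H|E) = 0.86181631 / 0.87174506 = 0.9886

Final posterior: 0.9886


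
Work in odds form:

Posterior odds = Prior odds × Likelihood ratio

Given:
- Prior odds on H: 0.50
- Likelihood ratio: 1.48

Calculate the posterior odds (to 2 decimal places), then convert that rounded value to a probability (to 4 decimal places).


Step 1: Calculate posterior odds
Posterior odds = Prior odds × LR
               = 0.50 × 1.48
               = 0.74

Step 2: Convert to probability
P(H|E) = Posterior odds / (1 + Posterior odds)
       = 0.74 / (1 + 0.74)
       = 0.74 / 1.74
       = 0.4253

The evidence increased P(H) from 0.3333 to 0.4253.


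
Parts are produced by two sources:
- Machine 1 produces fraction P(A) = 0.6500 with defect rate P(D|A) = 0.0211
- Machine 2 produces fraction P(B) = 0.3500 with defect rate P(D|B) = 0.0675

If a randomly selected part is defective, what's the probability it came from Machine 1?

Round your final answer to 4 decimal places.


Let A = from Machine 1, D = defective

Given:
- P(A) = 0.6500, P(B) = 0.3500
- P(D|A) = 0.0211, P(D|B) = 0.0675

Step 1: Find P(D)
P(D) = P(D|A)P(A) + P(D|B)P(B)
     = 0.0211 × 0.6500 + 0.0675 × 0.3500
     = 0.01371500 + 0.02362500
     = 0.03734000

Step 2: Apply Bayes' theorem
P(A|D) = P(D|A)P(A) / P(D)
       = 0.01371500 / 0.03734000
       = 0.3673


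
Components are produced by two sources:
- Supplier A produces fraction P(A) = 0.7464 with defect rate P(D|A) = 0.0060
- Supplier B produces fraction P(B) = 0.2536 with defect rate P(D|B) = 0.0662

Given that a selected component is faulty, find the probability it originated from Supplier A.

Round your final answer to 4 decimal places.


Let A = from Supplier A, D = faulty

Given:
- P(A) = 0.7464, P(B) = 0.2536
- P(D|A) = 0.0060, P(D|B) = 0.0662

Step 1: Find P(D)
P(D) = P(D|A)P(A) + P(D|B)P(B)
     = 0.0060 × 0.7464 + 0.0662 × 0.2536
     = 0.00447840 + 0.01678832
     = 0.02126672

Step 2: Apply Bayes' theorem
P(A|D) = P(D|A)P(A) / P(D)
       = 0.00447840 / 0.02126672
       = 0.2106


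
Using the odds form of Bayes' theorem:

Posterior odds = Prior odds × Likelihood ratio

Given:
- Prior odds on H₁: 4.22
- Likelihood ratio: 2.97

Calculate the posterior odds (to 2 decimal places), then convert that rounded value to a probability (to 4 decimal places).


Step 1: Calculate posterior odds
Posterior odds = Prior odds × LR
               = 4.22 × 2.97
               = 12.53

Step 2: Convert to probability
P(H₁|E) = Posterior odds / (1 + Posterior odds)
       = 12.53 / (1 + 12.53)
       = 12.53 / 13.53
       = 0.9261

The evidence increased P(H₁) from 0.8084 to 0.9261.


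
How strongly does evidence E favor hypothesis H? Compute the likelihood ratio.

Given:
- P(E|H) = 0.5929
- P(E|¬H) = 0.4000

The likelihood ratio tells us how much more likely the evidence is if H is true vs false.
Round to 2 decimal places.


Likelihood Ratio (LR) = P(E|H) / P(E|¬H)

LR = 0.5929 / 0.4000
   = 1.48

The evidence is 1.48 times more likely if H is true than if H is false.
Because LR exceeds 1, E is evidence for H.


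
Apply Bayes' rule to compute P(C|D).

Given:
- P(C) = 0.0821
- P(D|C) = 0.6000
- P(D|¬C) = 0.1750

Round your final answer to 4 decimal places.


Bayes' theorem: P(C|D) = P(D|C) × P(C) / P(D)

Step 1: Calculate P(D) using law of total probability
P(D) = P(D|C)P(C) + P(D|¬C)P(¬C)
     = 0.6000 × 0.0821 + 0.1750 × 0.9179
     = 0.04926000 + 0.16063250
     = 0.20989250

Step 2: Apply Bayes' theorem
P(C|D) = P(D|C) × P(C) / P(D)
       = 0.04926000 / 0.20989250
       = 0.2347


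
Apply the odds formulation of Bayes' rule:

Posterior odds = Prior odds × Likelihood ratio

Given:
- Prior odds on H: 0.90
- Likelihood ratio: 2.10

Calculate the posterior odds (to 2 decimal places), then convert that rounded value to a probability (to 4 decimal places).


Step 1: Calculate posterior odds
Posterior odds = Prior odds × LR
               = 0.90 × 2.10
               = 1.89

Step 2: Convert to probability
P(H|E) = Posterior odds / (1 + Posterior odds)
       = 1.89 / (1 + 1.89)
       = 1.89 / 2.89
       = 0.6540

The evidence increased P(H) from 0.4737 to 0.6540.


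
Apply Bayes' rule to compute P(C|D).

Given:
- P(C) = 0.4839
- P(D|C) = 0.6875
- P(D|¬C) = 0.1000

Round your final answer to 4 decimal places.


Bayes' theorem: P(C|D) = P(D|C) × P(C) / P(D)

Step 1: Calculate P(D) using law of total probability
P(D) = P(D|C)P(C) + P(D|¬C)P(¬C)
     = 0.6875 × 0.4839 + 0.1000 × 0.5161
     = 0.33268125 + 0.05161000
     = 0.38429125

Step 2: Apply Bayes' theorem
P(C|D) = P(D|C) × P(C) / P(D)
       = 0.33268125 / 0.38429125
       = 0.8657


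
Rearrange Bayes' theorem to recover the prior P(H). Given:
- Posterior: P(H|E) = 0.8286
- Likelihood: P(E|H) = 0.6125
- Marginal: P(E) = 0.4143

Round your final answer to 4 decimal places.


From Bayes' theorem: P(H|E) = P(E|H) × P(H) / P(E)

Rearranging for P(H):
P(H) = P(H|E) × P(E) / P(E|H)
     = 0.8286 × 0.4143 / 0.6125
     = 0.34328898 / 0.6125
     = 0.5605


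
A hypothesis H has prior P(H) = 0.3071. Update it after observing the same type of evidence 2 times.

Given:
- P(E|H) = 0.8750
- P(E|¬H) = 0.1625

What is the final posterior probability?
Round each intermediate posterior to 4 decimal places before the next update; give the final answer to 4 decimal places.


Sequential Bayesian updating:

Initial prior: P(H) = 0.3071

Update 1:
  P(E) = 0.8750 × 0.3071 + 0.1625 × 0.6929 = 0.26871250 + 0.11259625 = 0.38130875
  P(H|E) = 0.26871250 / 0.38130875 = 0.7047

Update 2:
  P(E) = 0.8750 × 0.7047 + 0.1625 × 0.2953 = 0.61661250 + 0.04798625 = 0.66459875
  P(H|E) = 0.61661250 / 0.66459875 = 0.9278

Final posterior: 0.9278


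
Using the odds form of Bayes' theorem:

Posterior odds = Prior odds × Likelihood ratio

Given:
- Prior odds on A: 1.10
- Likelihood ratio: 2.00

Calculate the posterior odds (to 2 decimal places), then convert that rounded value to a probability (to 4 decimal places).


Step 1: Calculate posterior odds
Posterior odds = Prior odds × LR
               = 1.10 × 2.00
               = 2.20

Step 2: Convert to probability
P(A|E) = Posterior odds / (1 + Posterior odds)
       = 2.20 / (1 + 2.20)
       = 2.20 / 3.20
       = 0.6875

The evidence increased P(A) from 0.5238 to 0.6875.


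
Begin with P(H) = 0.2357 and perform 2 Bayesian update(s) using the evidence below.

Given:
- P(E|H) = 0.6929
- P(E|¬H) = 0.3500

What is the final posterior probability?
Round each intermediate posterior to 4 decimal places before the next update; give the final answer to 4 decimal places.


Sequential Bayesian updating:

Initial prior: P(H) = 0.2357

Update 1:
  P(E) = 0.6929 × 0.2357 + 0.3500 × 0.7643 = 0.16331653 + 0.26750500 = 0.43082153
  P(H|E) = 0.16331653 / 0.43082153 = 0.3791

Update 2:
  P(E) = 0.6929 × 0.3791 + 0.3500 × 0.6209 = 0.26267839 + 0.21731500 = 0.47999339
  P(H|E) = 0.26267839 / 0.47999339 = 0.5473

Final posterior: 0.5473


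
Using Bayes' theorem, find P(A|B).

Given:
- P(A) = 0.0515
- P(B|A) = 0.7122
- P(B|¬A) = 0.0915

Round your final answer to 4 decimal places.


Bayes' theorem: P(A|B) = P(B|A) × P(A) / P(B)

Step 1: Calculate P(B) using law of total probability
P(B) = P(B|A)P(A) + P(B|¬A)P(¬A)
     = 0.7122 × 0.0515 + 0.0915 × 0.9485
     = 0.03667830 + 0.08678775
     = 0.12346605

Step 2: Apply Bayes' theorem
P(A|B) = P(B|A) × P(A) / P(B)
       = 0.03667830 / 0.12346605
       = 0.2971


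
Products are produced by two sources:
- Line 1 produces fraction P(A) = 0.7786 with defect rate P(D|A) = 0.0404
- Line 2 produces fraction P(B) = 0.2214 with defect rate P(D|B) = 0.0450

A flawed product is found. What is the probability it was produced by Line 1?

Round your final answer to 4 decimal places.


Let A = from Line 1, D = flawed

Given:
- P(A) = 0.7786, P(B) = 0.2214
- P(D|A) = 0.0404, P(D|B) = 0.0450

Step 1: Find P(D)
P(D) = P(D|A)P(A) + P(D|B)P(B)
     = 0.0404 × 0.7786 + 0.0450 × 0.2214
     = 0.03145544 + 0.00996300
     = 0.04141844

Step 2: Apply Bayes' theorem
P(A|D) = P(D|A)P(A) / P(D)
       = 0.03145544 / 0.04141844
       = 0.7595


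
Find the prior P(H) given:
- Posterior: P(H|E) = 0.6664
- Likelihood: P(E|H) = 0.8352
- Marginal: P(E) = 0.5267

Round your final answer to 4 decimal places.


From Bayes' theorem: P(H|E) = P(E|H) × P(H) / P(E)

Rearranging for P(H):
P(H) = P(H|E) × P(E) / P(E|H)
     = 0.6664 × 0.5267 / 0.8352
     = 0.35099288 / 0.8352
     = 0.4203


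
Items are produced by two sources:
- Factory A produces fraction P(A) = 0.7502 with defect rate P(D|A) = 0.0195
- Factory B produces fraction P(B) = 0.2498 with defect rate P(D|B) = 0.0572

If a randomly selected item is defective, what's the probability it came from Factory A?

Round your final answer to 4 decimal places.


Let A = from Factory A, D = defective

Given:
- P(A) = 0.7502, P(B) = 0.2498
- P(D|A) = 0.0195, P(D|B) = 0.0572

Step 1: Find P(D)
P(D) = P(D|A)P(A) + P(D|B)P(B)
     = 0.0195 × 0.7502 + 0.0572 × 0.2498
     = 0.01462890 + 0.01428856
     = 0.02891746

Step 2: Apply Bayes' theorem
P(A|D) = P(D|A)P(A) / P(D)
       = 0.01462890 / 0.02891746
       = 0.5059


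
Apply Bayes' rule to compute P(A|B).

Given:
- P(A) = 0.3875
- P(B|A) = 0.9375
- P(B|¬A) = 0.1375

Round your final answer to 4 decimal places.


Bayes' theorem: P(A|B) = P(B|A) × P(A) / P(B)

Step 1: Calculate P(B) using law of total probability
P(B) = P(B|A)P(A) + P(B|¬A)P(¬A)
     = 0.9375 × 0.3875 + 0.1375 × 0.6125
     = 0.36328125 + 0.08421875
     = 0.44750000

Step 2: Apply Bayes' theorem
P(A|B) = P(B|A) × P(A) / P(B)
       = 0.36328125 / 0.44750000
       = 0.8118


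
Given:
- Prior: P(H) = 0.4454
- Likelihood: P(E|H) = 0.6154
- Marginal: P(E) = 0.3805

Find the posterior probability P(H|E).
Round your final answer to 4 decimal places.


Using Bayes' theorem:

P(H|E) = P(E|H) × P(H) / P(E)
       = 0.6154 × 0.4454 / 0.3805
       = 0.27409916 / 0.3805
       = 0.7204

The evidence strengthens our belief in H.
Prior: 0.4454 → Posterior: 0.7204


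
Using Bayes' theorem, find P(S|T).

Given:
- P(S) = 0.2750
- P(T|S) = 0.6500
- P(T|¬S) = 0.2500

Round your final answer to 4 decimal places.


Bayes' theorem: P(S|T) = P(T|S) × P(S) / P(T)

Step 1: Calculate P(T) using law of total probability
P(T) = P(T|S)P(S) + P(T|¬S)P(¬S)
     = 0.6500 × 0.2750 + 0.2500 × 0.7250
     = 0.17875000 + 0.18125000
     = 0.36000000

Step 2: Apply Bayes' theorem
P(S|T) = P(T|S) × P(S) / P(T)
       = 0.17875000 / 0.36000000
       = 0.4965


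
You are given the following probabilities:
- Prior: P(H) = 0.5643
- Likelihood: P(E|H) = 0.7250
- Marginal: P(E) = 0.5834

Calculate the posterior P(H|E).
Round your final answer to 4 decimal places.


Using Bayes' theorem:

P(H|E) = P(E|H) × P(H) / P(E)
       = 0.7250 × 0.5643 / 0.5834
       = 0.40911750 / 0.5834
       = 0.7013

The evidence strengthens our belief in H.
Prior: 0.5643 → Posterior: 0.7013


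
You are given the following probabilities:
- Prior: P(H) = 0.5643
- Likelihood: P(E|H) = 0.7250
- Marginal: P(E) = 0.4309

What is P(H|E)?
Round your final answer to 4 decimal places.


Using Bayes' theorem:

P(H|E) = P(E|H) × P(H) / P(E)
       = 0.7250 × 0.5643 / 0.4309
       = 0.40911750 / 0.4309
       = 0.9494

The evidence strengthens our belief in H.
Prior: 0.5643 → Posterior: 0.9494


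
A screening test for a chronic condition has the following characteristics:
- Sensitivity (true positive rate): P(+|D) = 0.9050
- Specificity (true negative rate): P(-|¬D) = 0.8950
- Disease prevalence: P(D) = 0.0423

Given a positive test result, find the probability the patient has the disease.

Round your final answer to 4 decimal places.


Let D = has disease, + = positive test

Given:
- P(D) = 0.0423 (prevalence)
- P(+|D) = 0.9050 (sensitivity)
- P(-|¬D) = 0.8950 (specificity)
- P(+|¬D) = 0.1050 (false positive rate = 1 - specificity)

Step 1: Find P(+)
P(+) = P(+|D)P(D) + P(+|¬D)P(¬D)
     = 0.9050 × 0.0423 + 0.1050 × 0.9577
     = 0.03828150 + 0.10055850
     = 0.13884000

Step 2: Apply Bayes' theorem for P(D|+)
P(D|+) = P(+|D)P(D) / P(+)
       = 0.03828150 / 0.13884000
       = 0.2757


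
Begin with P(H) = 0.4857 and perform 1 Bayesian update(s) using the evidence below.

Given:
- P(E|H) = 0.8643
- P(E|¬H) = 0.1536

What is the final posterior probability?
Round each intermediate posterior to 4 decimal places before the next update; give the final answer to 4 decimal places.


Sequential Bayesian updating:

Initial prior: P(H) = 0.4857

Update 1:
  P(E) = 0.8643 × 0.4857 + 0.1536 × 0.5143 = 0.41979051 + 0.07899648 = 0.49878699
  P(H|E) = 0.41979051 / 0.49878699 = 0.8416

Final posterior: 0.8416


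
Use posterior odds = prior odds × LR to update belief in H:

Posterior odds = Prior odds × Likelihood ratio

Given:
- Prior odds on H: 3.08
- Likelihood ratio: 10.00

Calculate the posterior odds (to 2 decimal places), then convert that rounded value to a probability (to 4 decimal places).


Step 1: Calculate posterior odds
Posterior odds = Prior odds × LR
               = 3.08 × 10.00
               = 30.80

Step 2: Convert to probability
P(H|E) = Posterior odds / (1 + Posterior odds)
       = 30.80 / (1 + 30.80)
       = 30.80 / 31.80
       = 0.9686

The evidence increased P(H) from 0.7549 to 0.9686.


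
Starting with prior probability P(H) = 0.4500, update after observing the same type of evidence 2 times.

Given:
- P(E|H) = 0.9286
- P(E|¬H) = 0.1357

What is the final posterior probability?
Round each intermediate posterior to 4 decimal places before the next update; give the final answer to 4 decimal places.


Sequential Bayesian updating:

Initial prior: P(H) = 0.4500

Update 1:
  P(E) = 0.9286 × 0.4500 + 0.1357 × 0.5500 = 0.41787000 + 0.07463500 = 0.49250500
  P(H|E) = 0.41787000 / 0.49250500 = 0.8485

Update 2:
  P(E) = 0.9286 × 0.8485 + 0.1357 × 0.1515 = 0.78791710 + 0.02055855 = 0.80847565
  P(H|E) = 0.78791710 / 0.80847565 = 0.9746

Final posterior: 0.9746


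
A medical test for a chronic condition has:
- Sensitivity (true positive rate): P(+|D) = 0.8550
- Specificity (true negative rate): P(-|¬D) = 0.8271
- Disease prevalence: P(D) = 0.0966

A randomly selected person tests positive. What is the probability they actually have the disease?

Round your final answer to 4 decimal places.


Let D = has disease, + = positive test

Given:
- P(D) = 0.0966 (prevalence)
- P(+|D) = 0.8550 (sensitivity)
- P(-|¬D) = 0.8271 (specificity)
- P(+|¬D) = 0.1729 (false positive rate = 1 - specificity)

Step 1: Find P(+)
P(+) = P(+|D)P(D) + P(+|¬D)P(¬D)
     = 0.8550 × 0.0966 + 0.1729 × 0.9034
     = 0.08259300 + 0.15619786
     = 0.23879086

Step 2: Apply Bayes' theorem for P(D|+)
P(D|+) = P(+|D)P(D) / P(+)
       = 0.08259300 / 0.23879086
       = 0.3459


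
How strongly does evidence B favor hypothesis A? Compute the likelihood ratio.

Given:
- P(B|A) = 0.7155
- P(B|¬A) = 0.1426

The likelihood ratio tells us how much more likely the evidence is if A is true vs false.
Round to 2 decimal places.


Likelihood Ratio (LR) = P(B|A) / P(B|¬A)

LR = 0.7155 / 0.1426
   = 5.02

The evidence is 5.02 times more likely if A is true than if A is false.
Since LR > 1, the evidence supports A over ¬A.


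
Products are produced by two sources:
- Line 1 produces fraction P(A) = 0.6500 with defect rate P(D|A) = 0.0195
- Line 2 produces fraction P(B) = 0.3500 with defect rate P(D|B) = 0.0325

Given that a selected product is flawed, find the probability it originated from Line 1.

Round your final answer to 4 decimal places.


Let A = from Line 1, D = flawed

Given:
- P(A) = 0.6500, P(B) = 0.3500
- P(D|A) = 0.0195, P(D|B) = 0.0325

Step 1: Find P(D)
P(D) = P(D|A)P(A) + P(D|B)P(B)
     = 0.0195 × 0.6500 + 0.0325 × 0.3500
     = 0.01267500 + 0.01137500
     = 0.02405000

Step 2: Apply Bayes' theorem
P(A|D) = P(D|A)P(A) / P(D)
       = 0.01267500 / 0.02405000
       = 0.5270


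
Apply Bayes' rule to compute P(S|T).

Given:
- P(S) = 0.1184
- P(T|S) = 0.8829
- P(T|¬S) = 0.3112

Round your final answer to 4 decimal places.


Bayes' theorem: P(S|T) = P(T|S) × P(S) / P(T)

Step 1: Calculate P(T) using law of total probability
P(T) = P(T|S)P(S) + P(T|¬S)P(¬S)
     = 0.8829 × 0.1184 + 0.3112 × 0.8816
     = 0.10453536 + 0.27435392
     = 0.37888928

Step 2: Apply Bayes' theorem
P(S|T) = P(T|S) × P(S) / P(T)
       = 0.10453536 / 0.37888928
       = 0.2759


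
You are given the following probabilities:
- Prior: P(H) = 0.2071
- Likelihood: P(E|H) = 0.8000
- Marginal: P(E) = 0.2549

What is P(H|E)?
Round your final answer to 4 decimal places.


Using Bayes' theorem:

P(H|E) = P(E|H) × P(H) / P(E)
       = 0.8000 × 0.2071 / 0.2549
       = 0.16568000 / 0.2549
       = 0.6500

The evidence strengthens our belief in H.
Prior: 0.2071 → Posterior: 0.6500


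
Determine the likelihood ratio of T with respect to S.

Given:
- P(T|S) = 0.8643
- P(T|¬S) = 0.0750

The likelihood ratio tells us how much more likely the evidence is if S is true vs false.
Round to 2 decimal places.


Likelihood Ratio (LR) = P(T|S) / P(T|¬S)

LR = 0.8643 / 0.0750
   = 11.52

The evidence is 11.52 times more likely if S is true than if S is false.
Because LR exceeds 1, T is evidence for S.


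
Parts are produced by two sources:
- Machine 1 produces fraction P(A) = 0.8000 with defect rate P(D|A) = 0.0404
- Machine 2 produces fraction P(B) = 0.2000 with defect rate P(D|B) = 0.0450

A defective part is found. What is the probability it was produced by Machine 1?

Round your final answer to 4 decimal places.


Let A = from Machine 1, D = defective

Given:
- P(A) = 0.8000, P(B) = 0.2000
- P(D|A) = 0.0404, P(D|B) = 0.0450

Step 1: Find P(D)
P(D) = P(D|A)P(A) + P(D|B)P(B)
     = 0.0404 × 0.8000 + 0.0450 × 0.2000
     = 0.03232000 + 0.00900000
     = 0.04132000

Step 2: Apply Bayes' theorem
P(A|D) = P(D|A)P(A) / P(D)
       = 0.03232000 / 0.04132000
       = 0.7822


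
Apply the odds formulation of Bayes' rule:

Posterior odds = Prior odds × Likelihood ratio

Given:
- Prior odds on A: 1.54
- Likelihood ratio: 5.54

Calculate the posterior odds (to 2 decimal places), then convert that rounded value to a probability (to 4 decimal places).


Step 1: Calculate posterior odds
Posterior odds = Prior odds × LR
               = 1.54 × 5.54
               = 8.53

Step 2: Convert to probability
P(A|E) = Posterior odds / (1 + Posterior odds)
       = 8.53 / (1 + 8.53)
       = 8.53 / 9.53
       = 0.8951

The evidence increased P(A) from 0.6063 to 0.8951.


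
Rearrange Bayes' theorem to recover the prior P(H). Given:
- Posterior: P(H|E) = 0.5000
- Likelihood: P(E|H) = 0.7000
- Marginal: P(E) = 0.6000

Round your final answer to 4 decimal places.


From Bayes' theorem: P(H|E) = P(E|H) × P(H) / P(E)

Rearranging for P(H):
P(H) = P(H|E) × P(E) / P(E|H)
     = 0.5000 × 0.6000 / 0.7000
     = 0.30000000 / 0.7000
     = 0.4286


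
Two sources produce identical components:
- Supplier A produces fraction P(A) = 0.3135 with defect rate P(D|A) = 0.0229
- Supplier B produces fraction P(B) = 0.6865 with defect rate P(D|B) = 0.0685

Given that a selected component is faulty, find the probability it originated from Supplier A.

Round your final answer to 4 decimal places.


Let A = from Supplier A, D = faulty

Given:
- P(A) = 0.3135, P(B) = 0.6865
- P(D|A) = 0.0229, P(D|B) = 0.0685

Step 1: Find P(D)
P(D) = P(D|A)P(A) + P(D|B)P(B)
     = 0.0229 × 0.3135 + 0.0685 × 0.6865
     = 0.00717915 + 0.04702525
     = 0.05420440

Step 2: Apply Bayes' theorem
P(A|D) = P(D|A)P(A) / P(D)
       = 0.00717915 / 0.05420440
       = 0.1324


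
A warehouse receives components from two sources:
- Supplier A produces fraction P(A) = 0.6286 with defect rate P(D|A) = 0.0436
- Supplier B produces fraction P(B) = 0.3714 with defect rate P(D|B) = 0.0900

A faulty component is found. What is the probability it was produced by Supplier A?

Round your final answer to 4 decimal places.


Let A = from Supplier A, D = faulty

Given:
- P(A) = 0.6286, P(B) = 0.3714
- P(D|A) = 0.0436, P(D|B) = 0.0900

Step 1: Find P(D)
P(D) = P(D|A)P(A) + P(D|B)P(B)
     = 0.0436 × 0.6286 + 0.0900 × 0.3714
     = 0.02740696 + 0.03342600
     = 0.06083296

Step 2: Apply Bayes' theorem
P(A|D) = P(D|A)P(A) / P(D)
       = 0.02740696 / 0.06083296
       = 0.4505


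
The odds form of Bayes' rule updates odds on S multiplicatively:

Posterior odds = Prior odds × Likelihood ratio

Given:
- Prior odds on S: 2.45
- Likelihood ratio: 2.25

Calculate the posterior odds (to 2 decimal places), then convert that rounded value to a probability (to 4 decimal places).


Step 1: Calculate posterior odds
Posterior odds = Prior odds × LR
               = 2.45 × 2.25
               = 5.51

Step 2: Convert to probability
P(S|E) = Posterior odds / (1 + Posterior odds)
       = 5.51 / (1 + 5.51)
       = 5.51 / 6.51
       = 0.8464

The evidence increased P(S) from 0.7101 to 0.8464.


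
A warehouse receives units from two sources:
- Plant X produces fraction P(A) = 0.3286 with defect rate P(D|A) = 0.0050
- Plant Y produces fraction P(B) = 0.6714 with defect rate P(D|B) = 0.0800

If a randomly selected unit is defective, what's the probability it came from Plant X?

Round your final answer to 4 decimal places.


Let A = from Plant X, D = defective

Given:
- P(A) = 0.3286, P(B) = 0.6714
- P(D|A) = 0.0050, P(D|B) = 0.0800

Step 1: Find P(D)
P(D) = P(D|A)P(A) + P(D|B)P(B)
     = 0.0050 × 0.3286 + 0.0800 × 0.6714
     = 0.00164300 + 0.05371200
     = 0.05535500

Step 2: Apply Bayes' theorem
P(A|D) = P(D|A)P(A) / P(D)
       = 0.00164300 / 0.05535500
       = 0.0297


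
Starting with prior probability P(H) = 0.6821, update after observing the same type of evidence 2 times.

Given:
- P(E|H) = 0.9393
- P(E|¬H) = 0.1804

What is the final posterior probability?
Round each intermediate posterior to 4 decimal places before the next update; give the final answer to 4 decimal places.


Sequential Bayesian updating:

Initial prior: P(H) = 0.6821

Update 1:
  P(E) = 0.9393 × 0.6821 + 0.1804 × 0.3179 = 0.64069653 + 0.05734916 = 0.69804569
  P(H|E) = 0.64069653 / 0.69804569 = 0.9178

Update 2:
  P(E) = 0.9393 × 0.9178 + 0.1804 × 0.0822 = 0.86208954 + 0.01482888 = 0.87691842
  P(H|E) = 0.86208954 / 0.87691842 = 0.9831

Final posterior: 0.9831


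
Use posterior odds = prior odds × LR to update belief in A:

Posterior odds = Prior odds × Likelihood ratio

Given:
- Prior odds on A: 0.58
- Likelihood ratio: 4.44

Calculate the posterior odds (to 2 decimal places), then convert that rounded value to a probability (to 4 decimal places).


Step 1: Calculate posterior odds
Posterior odds = Prior odds × LR
               = 0.58 × 4.44
               = 2.58

Step 2: Convert to probability
P(A|E) = Posterior odds / (1 + Posterior odds)
       = 2.58 / (1 + 2.58)
       = 2.58 / 3.58
       = 0.7207

The evidence increased P(A) from 0.3671 to 0.7207.


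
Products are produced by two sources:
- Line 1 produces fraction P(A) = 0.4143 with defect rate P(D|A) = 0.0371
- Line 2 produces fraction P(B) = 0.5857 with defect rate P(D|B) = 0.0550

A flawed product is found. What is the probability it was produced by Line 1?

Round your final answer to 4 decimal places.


Let A = from Line 1, D = flawed

Given:
- P(A) = 0.4143, P(B) = 0.5857
- P(D|A) = 0.0371, P(D|B) = 0.0550

Step 1: Find P(D)
P(D) = P(D|A)P(A) + P(D|B)P(B)
     = 0.0371 × 0.4143 + 0.0550 × 0.5857
     = 0.01537053 + 0.03221350
     = 0.04758403

Step 2: Apply Bayes' theorem
P(A|D) = P(D|A)P(A) / P(D)
       = 0.01537053 / 0.04758403
       = 0.3230


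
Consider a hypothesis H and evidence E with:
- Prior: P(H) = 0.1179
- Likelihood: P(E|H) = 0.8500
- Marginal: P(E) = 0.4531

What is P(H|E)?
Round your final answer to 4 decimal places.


Using Bayes' theorem:

P(H|E) = P(E|H) × P(H) / P(E)
       = 0.8500 × 0.1179 / 0.4531
       = 0.10021500 / 0.4531
       = 0.2212

The evidence strengthens our belief in H.
Prior: 0.1179 → Posterior: 0.2212


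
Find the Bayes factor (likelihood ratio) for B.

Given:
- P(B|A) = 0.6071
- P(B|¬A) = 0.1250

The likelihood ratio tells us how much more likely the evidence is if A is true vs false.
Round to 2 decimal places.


Likelihood Ratio (LR) = P(B|A) / P(B|¬A)

LR = 0.6071 / 0.1250
   = 4.86

The evidence is 4.86 times more likely if A is true than if A is false.
LR > 1, so observing B raises the odds in favor of A.


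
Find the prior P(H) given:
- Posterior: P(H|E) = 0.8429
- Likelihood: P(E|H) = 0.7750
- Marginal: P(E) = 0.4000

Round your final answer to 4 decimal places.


From Bayes' theorem: P(H|E) = P(E|H) × P(H) / P(E)

Rearranging for P(H):
P(H) = P(H|E) × P(E) / P(E|H)
     = 0.8429 × 0.4000 / 0.7750
     = 0.33716000 / 0.7750
     = 0.4350


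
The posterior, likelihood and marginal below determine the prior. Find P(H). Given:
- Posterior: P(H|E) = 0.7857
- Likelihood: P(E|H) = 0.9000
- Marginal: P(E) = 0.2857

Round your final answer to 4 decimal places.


From Bayes' theorem: P(H|E) = P(E|H) × P(H) / P(E)

Rearranging for P(H):
P(H) = P(H|E) × P(E) / P(E|H)
     = 0.7857 × 0.2857 / 0.9000
     = 0.22447449 / 0.9000
     = 0.2494


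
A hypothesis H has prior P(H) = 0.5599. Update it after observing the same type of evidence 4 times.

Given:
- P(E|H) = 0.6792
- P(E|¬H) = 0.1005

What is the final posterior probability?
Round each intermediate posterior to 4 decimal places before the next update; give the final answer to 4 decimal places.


Sequential Bayesian updating:

Initial prior: P(H) = 0.5599

Update 1:
  P(E) = 0.6792 × 0.5599 + 0.1005 × 0.4401 = 0.38028408 + 0.04423005 = 0.42451413
  P(H|E) = 0.38028408 / 0.42451413 = 0.8958

Update 2:
  P(E) = 0.6792 × 0.8958 + 0.1005 × 0.1042 = 0.60842736 + 0.01047210 = 0.61889946
  P(H|E) = 0.60842736 / 0.61889946 = 0.9831

Update 3:
  P(E) = 0.6792 × 0.9831 + 0.1005 × 0.0169 = 0.66772152 + 0.00169845 = 0.66941997
  P(H|E) = 0.66772152 / 0.66941997 = 0.9975

Update 4:
  P(E) = 0.6792 × 0.9975 + 0.1005 × 0.0025 = 0.67750200 + 0.00025125 = 0.67775325
  P(H|E) = 0.67750200 / 0.67775325 = 0.9996

Final posterior: 0.9996


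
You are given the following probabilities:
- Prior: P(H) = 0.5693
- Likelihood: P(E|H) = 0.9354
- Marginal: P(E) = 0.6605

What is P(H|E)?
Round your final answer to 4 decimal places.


Using Bayes' theorem:

P(H|E) = P(E|H) × P(H) / P(E)
       = 0.9354 × 0.5693 / 0.6605
       = 0.53252322 / 0.6605
       = 0.8062

The evidence strengthens our belief in H.
Prior: 0.5693 → Posterior: 0.8062


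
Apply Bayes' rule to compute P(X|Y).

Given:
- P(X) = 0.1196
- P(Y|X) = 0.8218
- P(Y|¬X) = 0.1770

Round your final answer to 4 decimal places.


Bayes' theorem: P(X|Y) = P(Y|X) × P(X) / P(Y)

Step 1: Calculate P(Y) using law of total probability
P(Y) = P(Y|X)P(X) + P(Y|¬X)P(¬X)
     = 0.8218 × 0.1196 + 0.1770 × 0.8804
     = 0.09828728 + 0.15583080
     = 0.25411808

Step 2: Apply Bayes' theorem
P(X|Y) = P(Y|X) × P(X) / P(Y)
       = 0.09828728 / 0.25411808
       = 0.3868


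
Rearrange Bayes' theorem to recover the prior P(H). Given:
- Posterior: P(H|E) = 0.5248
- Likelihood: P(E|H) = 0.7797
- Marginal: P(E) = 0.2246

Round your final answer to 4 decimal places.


From Bayes' theorem: P(H|E) = P(E|H) × P(H) / P(E)

Rearranging for P(H):
P(H) = P(H|E) × P(E) / P(E|H)
     = 0.5248 × 0.2246 / 0.7797
     = 0.11787008 / 0.7797
     = 0.1512


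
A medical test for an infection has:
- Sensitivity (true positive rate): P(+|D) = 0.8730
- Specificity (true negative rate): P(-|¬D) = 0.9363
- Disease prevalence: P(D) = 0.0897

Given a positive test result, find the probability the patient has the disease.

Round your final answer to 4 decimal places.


Let D = has disease, + = positive test

Given:
- P(D) = 0.0897 (prevalence)
- P(+|D) = 0.8730 (sensitivity)
- P(-|¬D) = 0.9363 (specificity)
- P(+|¬D) = 0.0637 (false positive rate = 1 - specificity)

Step 1: Find P(+)
P(+) = P(+|D)P(D) + P(+|¬D)P(¬D)
     = 0.8730 × 0.0897 + 0.0637 × 0.9103
     = 0.07830810 + 0.05798611
     = 0.13629421

Step 2: Apply Bayes' theorem for P(D|+)
P(D|+) = P(+|D)P(D) / P(+)
       = 0.07830810 / 0.13629421
       = 0.5746


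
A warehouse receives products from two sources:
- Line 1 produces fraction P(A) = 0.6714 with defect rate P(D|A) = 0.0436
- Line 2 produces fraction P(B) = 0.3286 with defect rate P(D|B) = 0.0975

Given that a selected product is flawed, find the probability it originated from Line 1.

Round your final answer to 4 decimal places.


Let A = from Line 1, D = flawed

Given:
- P(A) = 0.6714, P(B) = 0.3286
- P(D|A) = 0.0436, P(D|B) = 0.0975

Step 1: Find P(D)
P(D) = P(D|A)P(A) + P(D|B)P(B)
     = 0.0436 × 0.6714 + 0.0975 × 0.3286
     = 0.02927304 + 0.03203850
     = 0.06131154

Step 2: Apply Bayes' theorem
P(A|D) = P(D|A)P(A) / P(D)
       = 0.02927304 / 0.06131154
       = 0.4774


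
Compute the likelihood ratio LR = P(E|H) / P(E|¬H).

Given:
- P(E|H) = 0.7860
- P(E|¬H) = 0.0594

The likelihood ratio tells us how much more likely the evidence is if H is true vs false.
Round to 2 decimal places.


Likelihood Ratio (LR) = P(E|H) / P(E|¬H)

LR = 0.7860 / 0.0594
   = 13.23

The evidence is 13.23 times more likely if H is true than if H is false.
Because LR exceeds 1, E is evidence for H.


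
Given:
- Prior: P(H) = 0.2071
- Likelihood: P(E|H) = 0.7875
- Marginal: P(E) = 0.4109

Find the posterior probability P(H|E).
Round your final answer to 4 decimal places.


Using Bayes' theorem:

P(H|E) = P(E|H) × P(H) / P(E)
       = 0.7875 × 0.2071 / 0.4109
       = 0.16309125 / 0.4109
       = 0.3969

The evidence strengthens our belief in H.
Prior: 0.2071 → Posterior: 0.3969


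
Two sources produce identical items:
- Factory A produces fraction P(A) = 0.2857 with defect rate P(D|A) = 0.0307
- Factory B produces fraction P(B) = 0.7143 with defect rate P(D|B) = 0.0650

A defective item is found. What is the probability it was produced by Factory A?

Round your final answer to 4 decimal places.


Let A = from Factory A, D = defective

Given:
- P(A) = 0.2857, P(B) = 0.7143
- P(D|A) = 0.0307, P(D|B) = 0.0650

Step 1: Find P(D)
P(D) = P(D|A)P(A) + P(D|B)P(B)
     = 0.0307 × 0.2857 + 0.0650 × 0.7143
     = 0.00877099 + 0.04642950
     = 0.05520049

Step 2: Apply Bayes' theorem
P(A|D) = P(D|A)P(A) / P(D)
       = 0.00877099 / 0.05520049
       = 0.1589


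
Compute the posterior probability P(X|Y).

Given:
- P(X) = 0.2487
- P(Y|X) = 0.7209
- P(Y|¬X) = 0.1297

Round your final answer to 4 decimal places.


Bayes' theorem: P(X|Y) = P(Y|X) × P(X) / P(Y)

Step 1: Calculate P(Y) using law of total probability
P(Y) = P(Y|X)P(X) + P(Y|¬X)P(¬X)
     = 0.7209 × 0.2487 + 0.1297 × 0.7513
     = 0.17928783 + 0.09744361
     = 0.27673144

Step 2: Apply Bayes' theorem
P(X|Y) = P(Y|X) × P(X) / P(Y)
       = 0.17928783 / 0.27673144
       = 0.6479


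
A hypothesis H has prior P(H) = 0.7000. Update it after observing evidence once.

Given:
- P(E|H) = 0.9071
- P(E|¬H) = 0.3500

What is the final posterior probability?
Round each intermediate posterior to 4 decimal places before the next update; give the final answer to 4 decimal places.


Sequential Bayesian updating:

Initial prior: P(H) = 0.7000

Update 1:
  P(E) = 0.9071 × 0.7000 + 0.3500 × 0.3000 = 0.63497000 + 0.10500000 = 0.73997000
  P(H|E) = 0.63497000 / 0.73997000 = 0.8581

Final posterior: 0.8581


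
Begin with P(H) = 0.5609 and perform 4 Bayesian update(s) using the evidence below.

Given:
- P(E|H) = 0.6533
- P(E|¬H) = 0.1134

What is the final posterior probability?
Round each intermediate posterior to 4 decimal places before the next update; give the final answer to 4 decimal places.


Sequential Bayesian updating:

Initial prior: P(H) = 0.5609

Update 1:
  P(E) = 0.6533 × 0.5609 + 0.1134 × 0.4391 = 0.36643597 + 0.04979394 = 0.41622991
  P(H|E) = 0.36643597 / 0.41622991 = 0.8804

Update 2:
  P(E) = 0.6533 × 0.8804 + 0.1134 × 0.1196 = 0.57516532 + 0.01356264 = 0.58872796
  P(H|E) = 0.57516532 / 0.58872796 = 0.9770

Update 3:
  P(E) = 0.6533 × 0.9770 + 0.1134 × 0.0230 = 0.63827410 + 0.00260820 = 0.64088230
  P(H|E) = 0.63827410 / 0.64088230 = 0.9959

Update 4:
  P(E) = 0.6533 × 0.9959 + 0.1134 × 0.0041 = 0.65062147 + 0.00046494 = 0.65108641
  P(H|E) = 0.65062147 / 0.65108641 = 0.9993

Final posterior: 0.9993


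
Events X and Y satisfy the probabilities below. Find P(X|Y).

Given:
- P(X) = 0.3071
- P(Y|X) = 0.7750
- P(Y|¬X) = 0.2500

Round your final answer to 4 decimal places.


Bayes' theorem: P(X|Y) = P(Y|X) × P(X) / P(Y)

Step 1: Calculate P(Y) using law of total probability
P(Y) = P(Y|X)P(X) + P(Y|¬X)P(¬X)
     = 0.7750 × 0.3071 + 0.2500 × 0.6929
     = 0.23800250 + 0.17322500
     = 0.41122750

Step 2: Apply Bayes' theorem
P(X|Y) = P(Y|X) × P(X) / P(Y)
       = 0.23800250 / 0.41122750
       = 0.5788


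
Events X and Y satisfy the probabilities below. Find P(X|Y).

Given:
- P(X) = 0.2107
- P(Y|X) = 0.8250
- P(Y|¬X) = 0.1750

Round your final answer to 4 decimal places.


Bayes' theorem: P(X|Y) = P(Y|X) × P(X) / P(Y)

Step 1: Calculate P(Y) using law of total probability
P(Y) = P(Y|X)P(X) + P(Y|¬X)P(¬X)
     = 0.8250 × 0.2107 + 0.1750 × 0.7893
     = 0.17382750 + 0.13812750
     = 0.31195500

Step 2: Apply Bayes' theorem
P(X|Y) = P(Y|X) × P(X) / P(Y)
       = 0.17382750 / 0.31195500
       = 0.5572


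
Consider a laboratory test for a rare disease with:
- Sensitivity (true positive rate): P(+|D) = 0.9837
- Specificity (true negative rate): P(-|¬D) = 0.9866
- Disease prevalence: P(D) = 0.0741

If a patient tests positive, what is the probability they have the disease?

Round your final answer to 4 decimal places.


Let D = has disease, + = positive test

Given:
- P(D) = 0.0741 (prevalence)
- P(+|D) = 0.9837 (sensitivity)
- P(-|¬D) = 0.9866 (specificity)
- P(+|¬D) = 0.0134 (false positive rate = 1 - specificity)

Step 1: Find P(+)
P(+) = P(+|D)P(D) + P(+|¬D)P(¬D)
     = 0.9837 × 0.0741 + 0.0134 × 0.9259
     = 0.07289217 + 0.01240706
     = 0.08529923

Step 2: Apply Bayes' theorem for P(D|+)
P(D|+) = P(+|D)P(D) / P(+)
       = 0.07289217 / 0.08529923
       = 0.8545


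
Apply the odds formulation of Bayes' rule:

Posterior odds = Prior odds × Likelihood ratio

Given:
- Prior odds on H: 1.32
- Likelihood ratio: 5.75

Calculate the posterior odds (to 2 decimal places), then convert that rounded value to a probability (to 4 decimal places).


Step 1: Calculate posterior odds
Posterior odds = Prior odds × LR
               = 1.32 × 5.75
               = 7.59

Step 2: Convert to probability
P(H|E) = Posterior odds / (1 + Posterior odds)
       = 7.59 / (1 + 7.59)
       = 7.59 / 8.59
       = 0.8836

The evidence increased P(H) from 0.5690 to 0.8836.


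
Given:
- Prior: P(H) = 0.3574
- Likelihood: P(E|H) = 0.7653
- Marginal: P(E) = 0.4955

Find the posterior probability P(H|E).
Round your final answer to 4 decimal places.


Using Bayes' theorem:

P(H|E) = P(E|H) × P(H) / P(E)
       = 0.7653 × 0.3574 / 0.4955
       = 0.27351822 / 0.4955
       = 0.5520

The evidence strengthens our belief in H.
Prior: 0.3574 → Posterior: 0.5520


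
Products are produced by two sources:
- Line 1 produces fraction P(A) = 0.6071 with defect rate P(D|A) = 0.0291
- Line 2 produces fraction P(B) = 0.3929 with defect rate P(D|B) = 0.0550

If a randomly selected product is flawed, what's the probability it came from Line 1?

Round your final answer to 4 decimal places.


Let A = from Line 1, D = flawed

Given:
- P(A) = 0.6071, P(B) = 0.3929
- P(D|A) = 0.0291, P(D|B) = 0.0550

Step 1: Find P(D)
P(D) = P(D|A)P(A) + P(D|B)P(B)
     = 0.0291 × 0.6071 + 0.0550 × 0.3929
     = 0.01766661 + 0.02160950
     = 0.03927611

Step 2: Apply Bayes' theorem
P(A|D) = P(D|A)P(A) / P(D)
       = 0.01766661 / 0.03927611
       = 0.4498


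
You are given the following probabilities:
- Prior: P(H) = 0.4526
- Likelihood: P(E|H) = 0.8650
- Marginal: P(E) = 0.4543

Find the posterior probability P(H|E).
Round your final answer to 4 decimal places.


Using Bayes' theorem:

P(H|E) = P(E|H) × P(H) / P(E)
       = 0.8650 × 0.4526 / 0.4543
       = 0.39149900 / 0.4543
       = 0.8618

The evidence strengthens our belief in H.
Prior: 0.4526 → Posterior: 0.8618
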